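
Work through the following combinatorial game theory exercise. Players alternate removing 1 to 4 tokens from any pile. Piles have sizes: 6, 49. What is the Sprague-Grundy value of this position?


Subtraction set: {1, 2, 3, 4}
For this subtraction set, G(n) = n mod 5 (period = max + 1 = 5).
Pile 1 (size 6): G(6) = 6 mod 5 = 1
Pile 2 (size 49): G(49) = 49 mod 5 = 4
Total Grundy value = XOR of all: 1 XOR 4 = 5

5


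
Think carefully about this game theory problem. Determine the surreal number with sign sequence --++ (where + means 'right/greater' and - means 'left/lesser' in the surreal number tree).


Sign expansion: --++
Rule: track bounds (lo, hi), initially (-inf, +inf). On '+', the current value becomes lo and we move to the simplest number in (value, hi): value + 1 if hi = +inf, otherwise the midpoint (value + hi)/2. On '-', the current value becomes hi and we move to value - 1 if lo = -inf, otherwise the midpoint (lo + value)/2.
Start at 0.
Step 1: sign = -, move left. Bounds: (-inf, 0). Value = -1
Step 2: sign = -, move left. Bounds: (-inf, -1). Value = -2
Step 3: sign = +, move right. Bounds: (-2, -1). Value = -3/2
Step 4: sign = +, move right. Bounds: (-3/2, -1). Value = -5/4
The surreal number with sign expansion --++ is -5/4.

-5/4


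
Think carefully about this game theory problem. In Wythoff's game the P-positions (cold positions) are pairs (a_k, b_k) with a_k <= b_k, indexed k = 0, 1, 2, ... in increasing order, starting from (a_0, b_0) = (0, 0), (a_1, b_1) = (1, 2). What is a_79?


By Wythoff's theorem, a_k = floor(k * phi) and b_k = floor(k * phi^2) = a_k + k, where phi = (1 + sqrt(5))/2 is the golden ratio.
phi = (1 + sqrt(5))/2 = 1.618034
k = 79
k * phi = 79 * 1.618034 = 127.824685
a_79 = floor(k * phi) = 127

127


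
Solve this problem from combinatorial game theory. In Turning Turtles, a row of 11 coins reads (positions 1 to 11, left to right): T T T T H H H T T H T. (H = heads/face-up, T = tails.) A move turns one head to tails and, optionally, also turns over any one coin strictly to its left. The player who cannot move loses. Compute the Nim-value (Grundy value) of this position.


Coins: T T T T H H H T T H T
Key fact: a single head at position k behaves exactly like a Nim heap of size k (turning it to T and optionally flipping a coin at j < k corresponds to moving the heap from k to j, or to 0), and heads combine as a disjunctive sum (two heads at the same place would cancel, matching j XOR j = 0). So the Nim-value is the XOR of the 1-indexed positions of the heads.
Face-up positions (1-indexed): [5, 6, 7, 10]
XOR 0 with 5: 0 XOR 5 = 5
XOR 5 with 6: 5 XOR 6 = 3
XOR 3 with 7: 3 XOR 7 = 4
XOR 4 with 10: 4 XOR 10 = 14
Nim-value = 14

14


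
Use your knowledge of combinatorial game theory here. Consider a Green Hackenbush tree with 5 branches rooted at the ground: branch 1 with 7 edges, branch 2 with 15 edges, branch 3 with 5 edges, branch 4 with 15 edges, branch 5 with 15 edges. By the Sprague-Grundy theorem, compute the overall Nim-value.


The tree has 5 branches from the ground vertex.
In Green Hackenbush, the Nim-value of a simple path of length k is k.
Branch 1: length 7, Nim-value = 7
Branch 2: length 15, Nim-value = 15
Branch 3: length 5, Nim-value = 5
Branch 4: length 15, Nim-value = 15
Branch 5: length 15, Nim-value = 15
Total Nim-value = XOR of all branch values:
0 XOR 7 = 7
7 XOR 15 = 8
8 XOR 5 = 13
13 XOR 15 = 2
2 XOR 15 = 13
Nim-value of the tree = 13

13


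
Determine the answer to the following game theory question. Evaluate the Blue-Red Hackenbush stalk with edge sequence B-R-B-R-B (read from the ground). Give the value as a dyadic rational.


Edges (from ground): B-R-B-R-B
By Berlekamp's sign-expansion rule, a Blue-Red Hackenbush stalk has the value of the surreal number whose sign sequence is the edge sequence with B -> + and R -> -.
Sign sequence: +-+-+
Trace the sign expansion in the surreal number tree, starting from 0:
Edge 1: B (sign +) -> bounds (0, +inf), value = 1
Edge 2: R (sign -) -> bounds (0, 1), value = 1/2
Edge 3: B (sign +) -> bounds (1/2, 1), value = 3/4
Edge 4: R (sign -) -> bounds (1/2, 3/4), value = 5/8
Edge 5: B (sign +) -> bounds (5/8, 3/4), value = 11/16
Game value = 11/16

11/16


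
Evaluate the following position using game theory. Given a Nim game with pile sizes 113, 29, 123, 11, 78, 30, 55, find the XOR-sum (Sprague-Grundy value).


We need the XOR (exclusive or) of all pile sizes.
After XOR-ing pile 1 (size 113): 0 XOR 113 = 113
After XOR-ing pile 2 (size 29): 113 XOR 29 = 108
After XOR-ing pile 3 (size 123): 108 XOR 123 = 23
After XOR-ing pile 4 (size 11): 23 XOR 11 = 28
After XOR-ing pile 5 (size 78): 28 XOR 78 = 82
After XOR-ing pile 6 (size 30): 82 XOR 30 = 76
After XOR-ing pile 7 (size 55): 76 XOR 55 = 123
The Nim-value of this position is 123.

123


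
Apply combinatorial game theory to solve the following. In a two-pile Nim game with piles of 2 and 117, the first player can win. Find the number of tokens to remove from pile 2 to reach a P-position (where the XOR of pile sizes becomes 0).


Piles: 2 and 117
Current XOR: 2 XOR 117 = 119 (non-zero, so this is an N-position).
To make the XOR zero, we need to find a move that balances the piles.
For pile 2 (size 117): target = 117 XOR 119 = 2
We reduce pile 2 from 117 to 2.
Tokens removed: 117 - 2 = 115
Verification: 2 XOR 2 = 0

115


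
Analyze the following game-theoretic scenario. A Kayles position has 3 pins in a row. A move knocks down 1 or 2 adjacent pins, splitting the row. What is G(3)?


Kayles: a move removes 1 or 2 adjacent pins from a contiguous row.
Removing pins from a row of k leaves two independent rows (a, b) with a + b = k - 1 (one pin) or a + b = k - 2 (two pins); an end removal gives a = 0.
By Sprague-Grundy, G(k) = mex{ G(a) XOR G(b) } over all these splits. G(0) = 0.
G(1): splits (0,0):0^0=0 -> mex({0}) = 1
G(2): splits (0,1):0^1=1 (0,0):0^0=0 -> mex({0, 1}) = 2
G(3): splits (0,2):0^2=2 (1,1):1^1=0 (0,1):0^1=1 -> mex({0, 1, 2}) = 3
Therefore G(3) = 3.

3


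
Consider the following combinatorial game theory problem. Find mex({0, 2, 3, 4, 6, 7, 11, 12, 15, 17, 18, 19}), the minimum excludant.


Set = {0, 2, 3, 4, 6, 7, 11, 12, 15, 17, 18, 19}
0 is in the set.
1 is NOT in the set. This is the mex.
mex = 1

1


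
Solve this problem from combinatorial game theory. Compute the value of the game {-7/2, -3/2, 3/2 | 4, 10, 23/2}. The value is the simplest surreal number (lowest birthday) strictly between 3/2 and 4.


Left options: {-7/2, -3/2, 3/2}, max = 3/2
Right options: {4, 10, 23/2}, min = 4
All options are numbers and max(Left) < min(Right), so by the simplicity theorem the value is the simplest (earliest-born) number strictly between 3/2 and 4.
Integers 2 through 3 all lie strictly between 3/2 and 4.
Among integers, the simplest (lowest birthday = smallest |n|; 0 is born on day 0, +-n on day n) is 2.
No non-integer in the interval can be simpler: if x is a non-integer in the interval, then floor(x) or ceil(x) also lies in the interval (the interval contains an integer), and both are proper prefixes of x's sign expansion, i.e. born earlier. So the game value is 2.
Game value = 2

2


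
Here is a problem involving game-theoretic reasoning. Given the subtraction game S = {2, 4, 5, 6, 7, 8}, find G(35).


The subtraction set is S = {2, 4, 5, 6, 7, 8}.
G(k) = mex{ G(k - s) : s in S, s <= k }. We compute iteratively: G(0) = 0.
G(1) = mex({}) = 0
G(2) = mex({0}) = 1
G(3) = mex({0}) = 1
G(4) = mex({0, 1}) = 2
G(5) = mex({0, 1}) = 2
G(6) = mex({0, 1, 2}) = 3
G(7) = mex({0, 1, 2}) = 3
G(8) = mex({0, 1, 2, 3}) = 4
G(9) = mex({0, 1, 2, 3}) = 4
G(10) = mex({1, 2, 3, 4}) = 0
G(11) = mex({1, 2, 3, 4}) = 0
G(12) = mex({0, 2, 3, 4}) = 1
G(13) = mex({0, 2, 3, 4}) = 1
G(14) = mex({0, 1, 3, 4}) = 2
G(15) = mex({0, 1, 3, 4}) = 2
G(16) = mex({0, 1, 2, 4}) = 3
G(17) = mex({0, 1, 2, 4}) = 3
Observe that G(10)..G(17) = 0, 0, 1, 1, 2, 2, 3, 3 repeats G(0)..G(7) = 0, 0, 1, 1, 2, 2, 3, 3.
For k >= max(S) = 8, G(k) is determined by the previous 8 values G(k-8)..G(k-1); a window of 8 consecutive values has recurred shifted by 10, so by induction G(k + 10) = G(k) for all k >= 0: the sequence is periodic from the start with period 10.
One period: G(0..9) = 0, 0, 1, 1, 2, 2, 3, 3, 4, 4.
35 mod 10 = 5, so G(35) = G(5) = 2.

2


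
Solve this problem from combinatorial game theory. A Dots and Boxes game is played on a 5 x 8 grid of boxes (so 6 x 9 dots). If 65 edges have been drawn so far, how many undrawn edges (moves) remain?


Grid: 5 x 8 boxes, i.e. 6 rows and 9 columns of dots.
Horizontal edges: (rows + 1) * cols = 6 * 8 = 48
Vertical edges: rows * (cols + 1) = 5 * 9 = 45
Total edges: 48 + 45 = 93
Edges drawn: 65
Remaining: 93 - 65 = 28

28


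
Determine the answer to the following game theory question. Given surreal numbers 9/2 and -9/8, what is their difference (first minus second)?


x = 9/2, y = -9/8
Converting to common denominator: 8
x = 36/8, y = -9/8
x - y = 9/2 - -9/8 = 45/8

45/8


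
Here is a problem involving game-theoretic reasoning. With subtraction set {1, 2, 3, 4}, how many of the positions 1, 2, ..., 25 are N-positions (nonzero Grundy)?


Subtraction set S = {1, 2, 3, 4}, so G(n) = n mod 5.
G(n) = 0 when n is a multiple of 5.
Multiples of 5 in [1, 25]: 5
N-positions (nonzero Grundy) = 25 - 5 = 20

20


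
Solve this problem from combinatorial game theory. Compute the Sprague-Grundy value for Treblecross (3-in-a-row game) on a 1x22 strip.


Treblecross: place X on empty cells; 3-in-a-row wins.
Playing within two cells of an existing X lets the opponent win at once, so sensible play treats the cells i-2..i+2 around each X as dead. The player left with no safe cell loses, so this is a normal-play take-away game on strips of safe cells.
Placing X at cell i (0-indexed) of a strip of k safe cells leaves independent strips of sizes max(0, i-2) and max(0, k-i-3). Hence G(k) = mex{ G(max(0,i-2)) XOR G(max(0,k-i-3)) : 0 <= i < k }, with G(0) = 0.
G(1): splits (0,0):0^0=0 -> mex({0}) = 1
G(2): splits (0,0):0^0=0 -> mex({0}) = 1
G(3): splits (0,0):0^0=0 -> mex({0}) = 1
G(4): splits (0,1):0^1=1 (0,0):0^0=0 -> mex({0, 1}) = 2
G(5): splits (0,2):0^1=1 (0,1):0^1=1 (0,0):0^0=0 -> mex({0, 1}) = 2
G(6) = mex({1}) = 0
G(7) = mex({0, 1, 2}) = 3
G(8) = mex({0, 1, 2}) = 3
G(9) = mex({0, 2}) = 1
G(10) = mex({0, 2, 3}) = 1
G(11) = mex({0, 3}) = 1
G(12) = mex({1, 3}) = 0
G(13) = mex({0, 1, 2, 3}) = 4
G(14) = mex({0, 1, 2}) = 3
G(15) = mex({0, 1, 2}) = 3
G(16) = mex({0, 1, 2, 4}) = 3
G(17) = mex({0, 1, 3, 4}) = 2
G(18) = mex({0, 1, 3, 4}) = 2
G(19) = mex({0, 1, 3, 5}) = 2
G(20) = mex({0, 1, 2, 3, 5}) = 4
G(21) = mex({0, 1, 2, 3, 5}) = 4
G(22) = mex({1, 2, 6}) = 0
Therefore G(22) = 0.

0


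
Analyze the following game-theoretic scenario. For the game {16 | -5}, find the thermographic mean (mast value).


Game = {16 | -5}, a switch {a | b} with numbers a > b.
Its thermograph has left wall a - t and right wall b + t, which meet at t = (a - b)/2, where both equal (a + b)/2. So the mast (mean value) is at (a + b)/2.
Mean = (16 + (-5))/2 = 11/2 = 11/2

11/2


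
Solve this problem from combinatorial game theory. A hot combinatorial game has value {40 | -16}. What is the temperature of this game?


The game is {40 | -16}, a switch {a | b} with numbers a > b.
Cooling {a | b} by t gives {a - t | b + t}, which stops being hot when a - t = b + t, i.e. at t = (a - b)/2. So the temperature of a switch is (a - b)/2.
Temperature = (Left option - Right option) / 2
= (40 - (-16)) / 2
= 56 / 2
= 28

28


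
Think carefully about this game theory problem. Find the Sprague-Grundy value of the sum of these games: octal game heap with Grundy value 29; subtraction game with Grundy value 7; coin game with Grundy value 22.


By the Sprague-Grundy theorem, the Grundy value of a sum of games is the XOR of individual Grundy values.
octal game heap: Grundy value = 29. Running XOR: 0 XOR 29 = 29
subtraction game: Grundy value = 7. Running XOR: 29 XOR 7 = 26
coin game: Grundy value = 22. Running XOR: 26 XOR 22 = 12
The combined Grundy value is 12.

12


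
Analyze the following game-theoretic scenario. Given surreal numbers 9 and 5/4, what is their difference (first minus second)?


x = 9, y = 5/4
Converting to common denominator: 4
x = 36/4, y = 5/4
x - y = 9 - 5/4 = 31/4

31/4


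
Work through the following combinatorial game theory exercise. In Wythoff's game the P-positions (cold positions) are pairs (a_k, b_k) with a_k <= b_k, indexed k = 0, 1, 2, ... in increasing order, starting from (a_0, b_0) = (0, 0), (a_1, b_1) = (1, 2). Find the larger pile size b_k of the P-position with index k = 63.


By Wythoff's theorem, a_k = floor(k * phi) and b_k = floor(k * phi^2) = a_k + k, where phi = (1 + sqrt(5))/2 is the golden ratio.
phi = (1 + sqrt(5))/2 = 1.618034
phi^2 = phi + 1 = 2.618034
k = 63
k * phi^2 = 63 * 2.618034 = 164.936141
b_63 = floor(k * phi^2) = 164 (check: a_63 + k = 101 + 63 = 164)

164


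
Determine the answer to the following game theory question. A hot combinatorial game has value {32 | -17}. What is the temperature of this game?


The game is {32 | -17}, a switch {a | b} with numbers a > b.
Cooling {a | b} by t gives {a - t | b + t}, which stops being hot when a - t = b + t, i.e. at t = (a - b)/2. So the temperature of a switch is (a - b)/2.
Temperature = (Left option - Right option) / 2
= (32 - (-17)) / 2
= 49 / 2
= 49/2

49/2


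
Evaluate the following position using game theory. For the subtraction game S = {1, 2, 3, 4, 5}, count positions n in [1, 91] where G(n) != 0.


Subtraction set S = {1, 2, 3, 4, 5}, so G(n) = n mod 6.
G(n) = 0 when n is a multiple of 6.
Multiples of 6 in [1, 91]: 15
N-positions (nonzero Grundy) = 91 - 15 = 76

76


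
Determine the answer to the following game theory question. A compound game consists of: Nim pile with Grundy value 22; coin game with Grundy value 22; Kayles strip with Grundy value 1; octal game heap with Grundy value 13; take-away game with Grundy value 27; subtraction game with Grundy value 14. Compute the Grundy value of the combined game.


By the Sprague-Grundy theorem, the Grundy value of a sum of games is the XOR of individual Grundy values.
Nim pile: Grundy value = 22. Running XOR: 0 XOR 22 = 22
coin game: Grundy value = 22. Running XOR: 22 XOR 22 = 0
Kayles strip: Grundy value = 1. Running XOR: 0 XOR 1 = 1
octal game heap: Grundy value = 13. Running XOR: 1 XOR 13 = 12
take-away game: Grundy value = 27. Running XOR: 12 XOR 27 = 23
subtraction game: Grundy value = 14. Running XOR: 23 XOR 14 = 25
The combined Grundy value is 25.

25


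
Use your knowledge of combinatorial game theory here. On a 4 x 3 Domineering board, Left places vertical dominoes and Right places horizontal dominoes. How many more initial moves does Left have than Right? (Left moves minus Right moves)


Board is 4 x 3 (rows x cols).
Left (vertical) placements: (rows-1) * cols = 3 * 3 = 9
Right (horizontal) placements: rows * (cols-1) = 4 * 2 = 8
Advantage = Left - Right = 9 - 8 = 1

1


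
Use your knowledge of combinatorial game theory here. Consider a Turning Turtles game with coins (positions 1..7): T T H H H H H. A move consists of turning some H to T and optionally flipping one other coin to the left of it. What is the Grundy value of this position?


Coins: T T H H H H H
Key fact: a single head at position k behaves exactly like a Nim heap of size k (turning it to T and optionally flipping a coin at j < k corresponds to moving the heap from k to j, or to 0), and heads combine as a disjunctive sum (two heads at the same place would cancel, matching j XOR j = 0). So the Nim-value is the XOR of the 1-indexed positions of the heads.
Face-up positions (1-indexed): [3, 4, 5, 6, 7]
XOR 0 with 3: 0 XOR 3 = 3
XOR 3 with 4: 3 XOR 4 = 7
XOR 7 with 5: 7 XOR 5 = 2
XOR 2 with 6: 2 XOR 6 = 4
XOR 4 with 7: 4 XOR 7 = 3
Nim-value = 3

3


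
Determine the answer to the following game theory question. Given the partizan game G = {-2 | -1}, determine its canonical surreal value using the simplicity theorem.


Left options: {-2}, max = -2
Right options: {-1}, min = -1
All options are numbers and max(Left) < min(Right), so by the simplicity theorem the value is the simplest (earliest-born) number strictly between -2 and -1.
No integer lies strictly between -2 and -1, so the value is the dyadic rational m/2^k in the interval with the smallest k (then m odd); search k = 1, 2, ...:
Denominator 2: -3/2 lies strictly between -2 and -1 -- found.
The simplest number in the interval is -3/2.
Game value = -3/2

-3/2


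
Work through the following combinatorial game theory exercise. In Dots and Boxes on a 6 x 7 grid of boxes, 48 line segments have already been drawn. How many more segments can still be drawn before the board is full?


Grid: 6 x 7 boxes, i.e. 7 rows and 8 columns of dots.
Horizontal edges: (rows + 1) * cols = 7 * 7 = 49
Vertical edges: rows * (cols + 1) = 6 * 8 = 48
Total edges: 49 + 48 = 97
Edges drawn: 48
Remaining: 97 - 48 = 49

49


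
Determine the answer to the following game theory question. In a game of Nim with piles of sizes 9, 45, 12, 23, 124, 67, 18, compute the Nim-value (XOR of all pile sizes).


We need the XOR (exclusive or) of all pile sizes.
After XOR-ing pile 1 (size 9): 0 XOR 9 = 9
After XOR-ing pile 2 (size 45): 9 XOR 45 = 36
After XOR-ing pile 3 (size 12): 36 XOR 12 = 40
After XOR-ing pile 4 (size 23): 40 XOR 23 = 63
After XOR-ing pile 5 (size 124): 63 XOR 124 = 67
After XOR-ing pile 6 (size 67): 67 XOR 67 = 0
After XOR-ing pile 7 (size 18): 0 XOR 18 = 18
The Nim-value of this position is 18.

18


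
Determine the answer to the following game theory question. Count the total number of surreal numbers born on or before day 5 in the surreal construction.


Day 0: {|} = 0 is born. Count = 1.
Day n: the number of surreal numbers born by day n is 2^(n+1) - 1.
By day 0: 2^1 - 1 = 1
By day 1: 2^2 - 1 = 3
By day 2: 2^3 - 1 = 7
By day 3: 2^4 - 1 = 15
By day 4: 2^5 - 1 = 31
By day 5: 2^6 - 1 = 63
By day 5: 63 surreal numbers.

63


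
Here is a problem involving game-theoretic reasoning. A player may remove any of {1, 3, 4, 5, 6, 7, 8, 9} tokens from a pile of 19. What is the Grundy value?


The subtraction set is S = {1, 3, 4, 5, 6, 7, 8, 9}.
G(k) = mex{ G(k - s) : s in S, s <= k }. We compute iteratively: G(0) = 0.
G(1) = mex({0}) = 1
G(2) = mex({1}) = 0
G(3) = mex({0}) = 1
G(4) = mex({0, 1}) = 2
G(5) = mex({0, 1, 2}) = 3
G(6) = mex({0, 1, 3}) = 2
G(7) = mex({0, 1, 2}) = 3
G(8) = mex({0, 1, 2, 3}) = 4
G(9) = mex({0, 1, 2, 3, 4}) = 5
G(10) = mex({0, 1, 2, 3, 5}) = 4
G(11) = mex({0, 1, 2, 3, 4}) = 5
G(12) = mex({1, 2, 3, 4, 5}) = 0
G(13) = mex({0, 2, 3, 4, 5}) = 1
G(14) = mex({1, 2, 3, 4, 5}) = 0
G(15) = mex({0, 2, 3, 4, 5}) = 1
G(16) = mex({0, 1, 3, 4, 5}) = 2
G(17) = mex({0, 1, 2, 4, 5}) = 3
G(18) = mex({0, 1, 3, 4, 5}) = 2
G(19) = mex({0, 1, 2, 4, 5}) = 3
Therefore G(19) = 3.

3


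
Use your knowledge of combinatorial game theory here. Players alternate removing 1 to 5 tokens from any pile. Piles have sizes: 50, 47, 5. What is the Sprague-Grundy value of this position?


Subtraction set: {1, 2, 3, 4, 5}
For this subtraction set, G(n) = n mod 6 (period = max + 1 = 6).
Pile 1 (size 50): G(50) = 50 mod 6 = 2
Pile 2 (size 47): G(47) = 47 mod 6 = 5
Pile 3 (size 5): G(5) = 5 mod 6 = 5
Total Grundy value = XOR of all: 2 XOR 5 XOR 5 = 2

2


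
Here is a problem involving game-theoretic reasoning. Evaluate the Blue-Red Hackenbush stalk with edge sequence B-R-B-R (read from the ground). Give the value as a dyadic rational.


Edges (from ground): B-R-B-R
By Berlekamp's sign-expansion rule, a Blue-Red Hackenbush stalk has the value of the surreal number whose sign sequence is the edge sequence with B -> + and R -> -.
Sign sequence: +-+-
Trace the sign expansion in the surreal number tree, starting from 0:
Edge 1: B (sign +) -> bounds (0, +inf), value = 1
Edge 2: R (sign -) -> bounds (0, 1), value = 1/2
Edge 3: B (sign +) -> bounds (1/2, 1), value = 3/4
Edge 4: R (sign -) -> bounds (1/2, 3/4), value = 5/8
Game value = 5/8

5/8


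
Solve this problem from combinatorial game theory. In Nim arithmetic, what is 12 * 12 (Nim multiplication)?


Nim multiplication is bilinear over XOR: (u XOR v) * w = (u*w) XOR (v*w).
So we split each operand into its bit components and XOR the pairwise Nim products.
12 = 4 + 8 (as XOR of powers of 2).
12 = 4 + 8 (as XOR of powers of 2).
Using the standard Nim-product table on single bits:
  2*2 = 3,   2*4 = 8,   2*8 = 12,
  4*4 = 6,   4*8 = 11,  8*8 = 13,
and  1*x = x (identity), k*l = l*k (commutative).
Pairwise Nim products:
  4 * 4 = 6
  4 * 8 = 11
  8 * 4 = 11
  8 * 8 = 13
XOR them: 6 XOR 11 XOR 11 XOR 13 = 11.
Result: 12 * 12 = 11 (in Nim).

11


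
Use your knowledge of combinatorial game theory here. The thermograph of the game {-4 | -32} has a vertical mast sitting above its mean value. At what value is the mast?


Game = {-4 | -32}, a switch {a | b} with numbers a > b.
Its thermograph has left wall a - t and right wall b + t, which meet at t = (a - b)/2, where both equal (a + b)/2. So the mast (mean value) is at (a + b)/2.
Mean = (-4 + (-32))/2 = -36/2 = -18

-18


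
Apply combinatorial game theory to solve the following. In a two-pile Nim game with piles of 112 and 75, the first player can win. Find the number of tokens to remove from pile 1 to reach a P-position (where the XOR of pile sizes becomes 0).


Piles: 112 and 75
Current XOR: 112 XOR 75 = 59 (non-zero, so this is an N-position).
To make the XOR zero, we need to find a move that balances the piles.
For pile 1 (size 112): target = 112 XOR 59 = 75
We reduce pile 1 from 112 to 75.
Tokens removed: 112 - 75 = 37
Verification: 75 XOR 75 = 0

37


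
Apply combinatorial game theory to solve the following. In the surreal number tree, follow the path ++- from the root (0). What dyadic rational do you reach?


Sign expansion: ++-
Rule: track bounds (lo, hi), initially (-inf, +inf). On '+', the current value becomes lo and we move to the simplest number in (value, hi): value + 1 if hi = +inf, otherwise the midpoint (value + hi)/2. On '-', the current value becomes hi and we move to value - 1 if lo = -inf, otherwise the midpoint (lo + value)/2.
Start at 0.
Step 1: sign = +, move right. Bounds: (0, +inf). Value = 1
Step 2: sign = +, move right. Bounds: (1, +inf). Value = 2
Step 3: sign = -, move left. Bounds: (1, 2). Value = 3/2
The surreal number with sign expansion ++- is 3/2.

3/2


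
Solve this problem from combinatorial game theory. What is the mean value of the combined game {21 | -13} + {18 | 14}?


G1 = {21 | -13}, G2 = {18 | 14}
Each is a switch {a | b} with numbers a > b; its mean value is (a + b)/2, and mean value is additive over game sums: m(G1 + G2) = m(G1) + m(G2).
Mean of G1 = (21 + (-13))/2 = 8/2 = 4
Mean of G2 = (18 + (14))/2 = 32/2 = 16
Mean of G1 + G2 = 4 + 16 = 20

20


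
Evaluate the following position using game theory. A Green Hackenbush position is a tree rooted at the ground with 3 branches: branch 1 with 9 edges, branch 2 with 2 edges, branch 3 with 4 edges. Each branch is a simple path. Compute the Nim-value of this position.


The tree has 3 branches from the ground vertex.
In Green Hackenbush, the Nim-value of a simple path of length k is k.
Branch 1: length 9, Nim-value = 9
Branch 2: length 2, Nim-value = 2
Branch 3: length 4, Nim-value = 4
Total Nim-value = XOR of all branch values:
0 XOR 9 = 9
9 XOR 2 = 11
11 XOR 4 = 15
Nim-value of the tree = 15

15


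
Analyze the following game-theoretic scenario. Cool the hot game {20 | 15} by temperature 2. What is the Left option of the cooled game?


Original game: {20 | 15} (a switch {a | b} with a > b).
Cooling by t (for t below the temperature (a - b)/2 = 5/2) taxes each move by t: {a | b} cooled by t is {a - t | b + t}.
Cooling amount: t = 2
Cooled Left option: 20 - 2 = 18
Cooled Right option: 15 + 2 = 17
Cooled game: {18 | 17}
Left option = 18

18


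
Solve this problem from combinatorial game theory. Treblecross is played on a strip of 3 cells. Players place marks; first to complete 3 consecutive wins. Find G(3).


Treblecross: place X on empty cells; 3-in-a-row wins.
Playing within two cells of an existing X lets the opponent win at once, so sensible play treats the cells i-2..i+2 around each X as dead. The player left with no safe cell loses, so this is a normal-play take-away game on strips of safe cells.
Placing X at cell i (0-indexed) of a strip of k safe cells leaves independent strips of sizes max(0, i-2) and max(0, k-i-3). Hence G(k) = mex{ G(max(0,i-2)) XOR G(max(0,k-i-3)) : 0 <= i < k }, with G(0) = 0.
G(1): splits (0,0):0^0=0 -> mex({0}) = 1
G(2): splits (0,0):0^0=0 -> mex({0}) = 1
G(3): splits (0,0):0^0=0 -> mex({0}) = 1
Therefore G(3) = 1.

1


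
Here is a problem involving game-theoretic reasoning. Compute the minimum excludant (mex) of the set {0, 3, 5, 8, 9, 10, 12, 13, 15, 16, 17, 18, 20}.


Set = {0, 3, 5, 8, 9, 10, 12, 13, 15, 16, 17, 18, 20}
0 is in the set.
1 is NOT in the set. This is the mex.
mex = 1

1


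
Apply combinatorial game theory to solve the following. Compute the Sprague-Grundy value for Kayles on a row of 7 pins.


Kayles: a move removes 1 or 2 adjacent pins from a contiguous row.
Removing pins from a row of k leaves two independent rows (a, b) with a + b = k - 1 (one pin) or a + b = k - 2 (two pins); an end removal gives a = 0.
By Sprague-Grundy, G(k) = mex{ G(a) XOR G(b) } over all these splits. G(0) = 0.
G(1): splits (0,0):0^0=0 -> mex({0}) = 1
G(2): splits (0,1):0^1=1 (0,0):0^0=0 -> mex({0, 1}) = 2
G(3): splits (0,2):0^2=2 (1,1):1^1=0 (0,1):0^1=1 -> mex({0, 1, 2}) = 3
G(4): splits (0,3):0^3=3 (1,2):1^2=3 (0,2):0^2=2 (1,1):1^1=0 -> mex({0, 2, 3}) = 1
G(5): splits (0,4):0^1=1 (1,3):1^3=2 (2,2):2^2=0 (0,3):0^3=3 (1,2):1^2=3 -> mex({0, 1, 2, 3}) = 4
G(6) = mex({0, 1, 2, 4}) = 3
G(7) = mex({0, 1, 3, 4, 5}) = 2
Therefore G(7) = 2.

2


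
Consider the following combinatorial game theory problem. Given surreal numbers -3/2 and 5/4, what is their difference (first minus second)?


x = -3/2, y = 5/4
Converting to common denominator: 4
x = -6/4, y = 5/4
x - y = -3/2 - 5/4 = -11/4

-11/4


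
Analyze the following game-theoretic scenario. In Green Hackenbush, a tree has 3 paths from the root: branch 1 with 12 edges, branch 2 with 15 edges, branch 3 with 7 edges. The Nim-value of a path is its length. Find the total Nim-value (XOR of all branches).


The tree has 3 branches from the ground vertex.
In Green Hackenbush, the Nim-value of a simple path of length k is k.
Branch 1: length 12, Nim-value = 12
Branch 2: length 15, Nim-value = 15
Branch 3: length 7, Nim-value = 7
Total Nim-value = XOR of all branch values:
0 XOR 12 = 12
12 XOR 15 = 3
3 XOR 7 = 4
Nim-value of the tree = 4

4


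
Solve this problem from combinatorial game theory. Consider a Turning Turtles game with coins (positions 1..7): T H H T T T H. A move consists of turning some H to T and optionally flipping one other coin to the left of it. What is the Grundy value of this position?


Coins: T H H T T T H
Key fact: a single head at position k behaves exactly like a Nim heap of size k (turning it to T and optionally flipping a coin at j < k corresponds to moving the heap from k to j, or to 0), and heads combine as a disjunctive sum (two heads at the same place would cancel, matching j XOR j = 0). So the Nim-value is the XOR of the 1-indexed positions of the heads.
Face-up positions (1-indexed): [2, 3, 7]
XOR 0 with 2: 0 XOR 2 = 2
XOR 2 with 3: 2 XOR 3 = 1
XOR 1 with 7: 1 XOR 7 = 6
Nim-value = 6

6


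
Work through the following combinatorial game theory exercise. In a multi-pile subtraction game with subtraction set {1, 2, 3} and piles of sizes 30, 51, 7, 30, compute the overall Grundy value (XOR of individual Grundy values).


Subtraction set: {1, 2, 3}
For this subtraction set, G(n) = n mod 4 (period = max + 1 = 4).
Pile 1 (size 30): G(30) = 30 mod 4 = 2
Pile 2 (size 51): G(51) = 51 mod 4 = 3
Pile 3 (size 7): G(7) = 7 mod 4 = 3
Pile 4 (size 30): G(30) = 30 mod 4 = 2
Total Grundy value = XOR of all: 2 XOR 3 XOR 3 XOR 2 = 0

0


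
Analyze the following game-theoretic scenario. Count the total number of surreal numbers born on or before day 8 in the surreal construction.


Day 0: {|} = 0 is born. Count = 1.
Day n: the number of surreal numbers born by day n is 2^(n+1) - 1.
By day 0: 2^1 - 1 = 1
By day 1: 2^2 - 1 = 3
By day 2: 2^3 - 1 = 7
By day 3: 2^4 - 1 = 15
By day 4: 2^5 - 1 = 31
By day 5: 2^6 - 1 = 63
By day 6: 2^7 - 1 = 127
By day 7: 2^8 - 1 = 255
By day 8: 2^9 - 1 = 511
By day 8: 511 surreal numbers.

511


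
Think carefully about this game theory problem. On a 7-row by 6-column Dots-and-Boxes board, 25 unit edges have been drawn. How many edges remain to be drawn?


Grid: 7 x 6 boxes, i.e. 8 rows and 7 columns of dots.
Horizontal edges: (rows + 1) * cols = 8 * 6 = 48
Vertical edges: rows * (cols + 1) = 7 * 7 = 49
Total edges: 48 + 49 = 97
Edges drawn: 25
Remaining: 97 - 25 = 72

72


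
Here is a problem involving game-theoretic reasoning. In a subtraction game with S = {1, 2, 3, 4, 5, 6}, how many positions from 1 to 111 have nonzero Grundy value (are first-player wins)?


Subtraction set S = {1, 2, 3, 4, 5, 6}, so G(n) = n mod 7.
G(n) = 0 when n is a multiple of 7.
Multiples of 7 in [1, 111]: 15
N-positions (nonzero Grundy) = 111 - 15 = 96

96


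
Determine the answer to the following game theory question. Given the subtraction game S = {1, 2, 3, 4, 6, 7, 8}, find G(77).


The subtraction set is S = {1, 2, 3, 4, 6, 7, 8}.
G(k) = mex{ G(k - s) : s in S, s <= k }. We compute iteratively: G(0) = 0.
G(1) = mex({0}) = 1
G(2) = mex({0, 1}) = 2
G(3) = mex({0, 1, 2}) = 3
G(4) = mex({0, 1, 2, 3}) = 4
G(5) = mex({1, 2, 3, 4}) = 0
G(6) = mex({0, 2, 3, 4}) = 1
G(7) = mex({0, 1, 3, 4}) = 2
G(8) = mex({0, 1, 2, 4}) = 3
G(9) = mex({0, 1, 2, 3}) = 4
G(10) = mex({1, 2, 3, 4}) = 0
G(11) = mex({0, 2, 3, 4}) = 1
G(12) = mex({0, 1, 3, 4}) = 2
Observe that G(5)..G(12) = 0, 1, 2, 3, 4, 0, 1, 2 repeats G(0)..G(7) = 0, 1, 2, 3, 4, 0, 1, 2.
For k >= max(S) = 8, G(k) is determined by the previous 8 values G(k-8)..G(k-1); a window of 8 consecutive values has recurred shifted by 5, so by induction G(k + 5) = G(k) for all k >= 0: the sequence is periodic from the start with period 5.
One period: G(0..4) = 0, 1, 2, 3, 4.
77 mod 5 = 2, so G(77) = G(2) = 2.

2


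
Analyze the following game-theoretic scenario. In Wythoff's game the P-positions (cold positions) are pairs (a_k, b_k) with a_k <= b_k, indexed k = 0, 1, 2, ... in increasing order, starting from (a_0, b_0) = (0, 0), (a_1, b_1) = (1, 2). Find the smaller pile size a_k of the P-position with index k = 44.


By Wythoff's theorem, a_k = floor(k * phi) and b_k = floor(k * phi^2) = a_k + k, where phi = (1 + sqrt(5))/2 is the golden ratio.
phi = (1 + sqrt(5))/2 = 1.618034
k = 44
k * phi = 44 * 1.618034 = 71.193496
a_44 = floor(k * phi) = 71

71


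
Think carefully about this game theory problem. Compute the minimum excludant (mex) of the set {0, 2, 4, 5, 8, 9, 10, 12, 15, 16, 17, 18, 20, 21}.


Set = {0, 2, 4, 5, 8, 9, 10, 12, 15, 16, 17, 18, 20, 21}
0 is in the set.
1 is NOT in the set. This is the mex.
mex = 1

1


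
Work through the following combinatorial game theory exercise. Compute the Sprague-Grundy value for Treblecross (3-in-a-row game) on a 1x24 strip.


Treblecross: place X on empty cells; 3-in-a-row wins.
Playing within two cells of an existing X lets the opponent win at once, so sensible play treats the cells i-2..i+2 around each X as dead. The player left with no safe cell loses, so this is a normal-play take-away game on strips of safe cells.
Placing X at cell i (0-indexed) of a strip of k safe cells leaves independent strips of sizes max(0, i-2) and max(0, k-i-3). Hence G(k) = mex{ G(max(0,i-2)) XOR G(max(0,k-i-3)) : 0 <= i < k }, with G(0) = 0.
G(1): splits (0,0):0^0=0 -> mex({0}) = 1
G(2): splits (0,0):0^0=0 -> mex({0}) = 1
G(3): splits (0,0):0^0=0 -> mex({0}) = 1
G(4): splits (0,1):0^1=1 (0,0):0^0=0 -> mex({0, 1}) = 2
G(5): splits (0,2):0^1=1 (0,1):0^1=1 (0,0):0^0=0 -> mex({0, 1}) = 2
G(6) = mex({1}) = 0
G(7) = mex({0, 1, 2}) = 3
G(8) = mex({0, 1, 2}) = 3
G(9) = mex({0, 2}) = 1
G(10) = mex({0, 2, 3}) = 1
G(11) = mex({0, 3}) = 1
G(12) = mex({1, 3}) = 0
G(13) = mex({0, 1, 2, 3}) = 4
G(14) = mex({0, 1, 2}) = 3
G(15) = mex({0, 1, 2}) = 3
G(16) = mex({0, 1, 2, 4}) = 3
G(17) = mex({0, 1, 3, 4}) = 2
G(18) = mex({0, 1, 3, 4}) = 2
G(19) = mex({0, 1, 3, 5}) = 2
G(20) = mex({0, 1, 2, 3, 5}) = 4
G(21) = mex({0, 1, 2, 3, 5}) = 4
G(22) = mex({1, 2, 6}) = 0
G(23) = mex({0, 1, 2, 3, 4, 6}) = 5
G(24) = mex({0, 1, 2, 3, 4}) = 5
Therefore G(24) = 5.

5


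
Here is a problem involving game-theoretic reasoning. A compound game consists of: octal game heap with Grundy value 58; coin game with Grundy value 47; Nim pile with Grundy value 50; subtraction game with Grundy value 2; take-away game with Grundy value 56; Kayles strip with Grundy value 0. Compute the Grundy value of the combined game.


By the Sprague-Grundy theorem, the Grundy value of a sum of games is the XOR of individual Grundy values.
octal game heap: Grundy value = 58. Running XOR: 0 XOR 58 = 58
coin game: Grundy value = 47. Running XOR: 58 XOR 47 = 21
Nim pile: Grundy value = 50. Running XOR: 21 XOR 50 = 39
subtraction game: Grundy value = 2. Running XOR: 39 XOR 2 = 37
take-away game: Grundy value = 56. Running XOR: 37 XOR 56 = 29
Kayles strip: Grundy value = 0. Running XOR: 29 XOR 0 = 29
The combined Grundy value is 29.

29


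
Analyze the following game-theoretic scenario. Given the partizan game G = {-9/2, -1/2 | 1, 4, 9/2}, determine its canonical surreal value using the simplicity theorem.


Left options: {-9/2, -1/2}, max = -1/2
Right options: {1, 4, 9/2}, min = 1
All options are numbers and max(Left) < min(Right), so by the simplicity theorem the value is the simplest (earliest-born) number strictly between -1/2 and 1.
The only integer strictly between -1/2 and 1 is 0.
No non-integer in the interval can be simpler: if x is a non-integer in the interval, then floor(x) or ceil(x) also lies in the interval (the interval contains an integer), and both are proper prefixes of x's sign expansion, i.e. born earlier. So the game value is 0.
Game value = 0

0


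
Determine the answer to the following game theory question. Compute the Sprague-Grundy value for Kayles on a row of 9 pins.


Kayles: a move removes 1 or 2 adjacent pins from a contiguous row.
Removing pins from a row of k leaves two independent rows (a, b) with a + b = k - 1 (one pin) or a + b = k - 2 (two pins); an end removal gives a = 0.
By Sprague-Grundy, G(k) = mex{ G(a) XOR G(b) } over all these splits. G(0) = 0.
G(1): splits (0,0):0^0=0 -> mex({0}) = 1
G(2): splits (0,1):0^1=1 (0,0):0^0=0 -> mex({0, 1}) = 2
G(3): splits (0,2):0^2=2 (1,1):1^1=0 (0,1):0^1=1 -> mex({0, 1, 2}) = 3
G(4): splits (0,3):0^3=3 (1,2):1^2=3 (0,2):0^2=2 (1,1):1^1=0 -> mex({0, 2, 3}) = 1
G(5): splits (0,4):0^1=1 (1,3):1^3=2 (2,2):2^2=0 (0,3):0^3=3 (1,2):1^2=3 -> mex({0, 1, 2, 3}) = 4
G(6) = mex({0, 1, 2, 4}) = 3
G(7) = mex({0, 1, 3, 4, 5}) = 2
G(8) = mex({0, 2, 3, 5, 6}) = 1
G(9) = mex({0, 1, 2, 3, 6, 7}) = 4
Therefore G(9) = 4.

4


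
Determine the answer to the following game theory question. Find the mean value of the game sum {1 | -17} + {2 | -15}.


G1 = {1 | -17}, G2 = {2 | -15}
Each is a switch {a | b} with numbers a > b; its mean value is (a + b)/2, and mean value is additive over game sums: m(G1 + G2) = m(G1) + m(G2).
Mean of G1 = (1 + (-17))/2 = -16/2 = -8
Mean of G2 = (2 + (-15))/2 = -13/2 = -13/2
Mean of G1 + G2 = -8 + -13/2 = -29/2

-29/2


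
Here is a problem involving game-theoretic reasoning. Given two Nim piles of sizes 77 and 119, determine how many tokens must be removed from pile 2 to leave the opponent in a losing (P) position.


Piles: 77 and 119
Current XOR: 77 XOR 119 = 58 (non-zero, so this is an N-position).
To make the XOR zero, we need to find a move that balances the piles.
For pile 2 (size 119): target = 119 XOR 58 = 77
We reduce pile 2 from 119 to 77.
Tokens removed: 119 - 77 = 42
Verification: 77 XOR 77 = 0

42


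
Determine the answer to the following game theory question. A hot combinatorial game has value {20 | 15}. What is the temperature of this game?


The game is {20 | 15}, a switch {a | b} with numbers a > b.
Cooling {a | b} by t gives {a - t | b + t}, which stops being hot when a - t = b + t, i.e. at t = (a - b)/2. So the temperature of a switch is (a - b)/2.
Temperature = (Left option - Right option) / 2
= (20 - (15)) / 2
= 5 / 2
= 5/2

5/2


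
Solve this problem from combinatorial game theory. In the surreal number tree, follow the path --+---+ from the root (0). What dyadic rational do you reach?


Sign expansion: --+---+
Rule: track bounds (lo, hi), initially (-inf, +inf). On '+', the current value becomes lo and we move to the simplest number in (value, hi): value + 1 if hi = +inf, otherwise the midpoint (value + hi)/2. On '-', the current value becomes hi and we move to value - 1 if lo = -inf, otherwise the midpoint (lo + value)/2.
Start at 0.
Step 1: sign = -, move left. Bounds: (-inf, 0). Value = -1
Step 2: sign = -, move left. Bounds: (-inf, -1). Value = -2
Step 3: sign = +, move right. Bounds: (-2, -1). Value = -3/2
Step 4: sign = -, move left. Bounds: (-2, -3/2). Value = -7/4
Step 5: sign = -, move left. Bounds: (-2, -7/4). Value = -15/8
Step 6: sign = -, move left. Bounds: (-2, -15/8). Value = -31/16
Step 7: sign = +, move right. Bounds: (-31/16, -15/8). Value = -61/32
The surreal number with sign expansion --+---+ is -61/32.

-61/32


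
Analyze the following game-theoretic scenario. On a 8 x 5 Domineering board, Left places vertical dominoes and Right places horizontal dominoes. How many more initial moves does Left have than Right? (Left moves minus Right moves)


Board is 8 x 5 (rows x cols).
Left (vertical) placements: (rows-1) * cols = 7 * 5 = 35
Right (horizontal) placements: rows * (cols-1) = 8 * 4 = 32
Advantage = Left - Right = 35 - 32 = 3

3


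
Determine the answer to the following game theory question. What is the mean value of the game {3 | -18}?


Game = {3 | -18}, a switch {a | b} with numbers a > b.
Its thermograph has left wall a - t and right wall b + t, which meet at t = (a - b)/2, where both equal (a + b)/2. So the mast (mean value) is at (a + b)/2.
Mean = (3 + (-18))/2 = -15/2 = -15/2

-15/2


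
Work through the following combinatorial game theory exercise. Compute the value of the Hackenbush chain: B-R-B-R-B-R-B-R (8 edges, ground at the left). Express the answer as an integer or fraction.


Edges (from ground): B-R-B-R-B-R-B-R
By Berlekamp's sign-expansion rule, a Blue-Red Hackenbush stalk has the value of the surreal number whose sign sequence is the edge sequence with B -> + and R -> -.
Sign sequence: +-+-+-+-
Trace the sign expansion in the surreal number tree, starting from 0:
Edge 1: B (sign +) -> bounds (0, +inf), value = 1
Edge 2: R (sign -) -> bounds (0, 1), value = 1/2
Edge 3: B (sign +) -> bounds (1/2, 1), value = 3/4
Edge 4: R (sign -) -> bounds (1/2, 3/4), value = 5/8
Edge 5: B (sign +) -> bounds (5/8, 3/4), value = 11/16
Edge 6: R (sign -) -> bounds (5/8, 11/16), value = 21/32
Edge 7: B (sign +) -> bounds (21/32, 11/16), value = 43/64
Edge 8: R (sign -) -> bounds (21/32, 43/64), value = 85/128
Game value = 85/128

85/128


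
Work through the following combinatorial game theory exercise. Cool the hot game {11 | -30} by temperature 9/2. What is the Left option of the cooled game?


Original game: {11 | -30} (a switch {a | b} with a > b).
Cooling by t (for t below the temperature (a - b)/2 = 41/2) taxes each move by t: {a | b} cooled by t is {a - t | b + t}.
Cooling amount: t = 9/2
Cooled Left option: 11 - 9/2 = 13/2
Cooled Right option: -30 + 9/2 = -51/2
Cooled game: {13/2 | -51/2}
Left option = 13/2

13/2


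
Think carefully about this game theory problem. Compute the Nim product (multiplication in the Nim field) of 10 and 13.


Nim multiplication is bilinear over XOR: (u XOR v) * w = (u*w) XOR (v*w).
So we split each operand into its bit components and XOR the pairwise Nim products.
10 = 2 + 8 (as XOR of powers of 2).
13 = 1 + 4 + 8 (as XOR of powers of 2).
Using the standard Nim-product table on single bits:
  2*2 = 3,   2*4 = 8,   2*8 = 12,
  4*4 = 6,   4*8 = 11,  8*8 = 13,
and  1*x = x (identity), k*l = l*k (commutative).
Pairwise Nim products:
  2 * 1 = 2
  2 * 4 = 8
  2 * 8 = 12
  8 * 1 = 8
  8 * 4 = 11
  8 * 8 = 13
XOR them: 2 XOR 8 XOR 12 XOR 8 XOR 11 XOR 13 = 8.
Result: 10 * 13 = 8 (in Nim).

8
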